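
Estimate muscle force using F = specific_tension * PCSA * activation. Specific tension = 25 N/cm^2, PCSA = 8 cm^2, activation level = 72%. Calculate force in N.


F = sigma * PCSA * activation
F = 25 * 8 * 0.72
F = 144 N


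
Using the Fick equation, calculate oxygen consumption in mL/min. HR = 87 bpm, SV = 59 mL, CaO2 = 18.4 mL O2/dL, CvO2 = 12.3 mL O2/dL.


CO = HR*SV = 87*59/1000 = 5.133 L/min
a-v O2 diff = 18.4 - 12.3 = 6.1 mL/dL
VO2 = CO * (CaO2-CvO2) * 10 dL/L
VO2 = 5.133 * 6.1 * 10
VO2 = 313.1 mL/min


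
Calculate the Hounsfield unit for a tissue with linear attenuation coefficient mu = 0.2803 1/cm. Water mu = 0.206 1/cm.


HU = ((mu_tissue - mu_water) / mu_water) * 1000
HU = ((0.2803 - 0.206) / 0.206) * 1000
HU = 360.7


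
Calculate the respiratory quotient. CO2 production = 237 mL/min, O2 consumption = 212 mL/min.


RQ = VCO2 / VO2
RQ = 237 / 212
RQ = 1.118


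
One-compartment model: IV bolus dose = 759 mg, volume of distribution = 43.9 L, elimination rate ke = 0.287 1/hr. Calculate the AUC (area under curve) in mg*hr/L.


C0 = Dose/Vd = 759/43.9 = 17.2893 mg/L
AUC = C0/ke = 17.2893/0.287
AUC = 60.24 mg*hr/L


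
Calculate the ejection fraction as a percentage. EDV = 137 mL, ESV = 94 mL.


SV = EDV - ESV = 137 - 94 = 43 mL
EF = SV/EDV * 100 = 43/137 * 100
EF = 31.39%


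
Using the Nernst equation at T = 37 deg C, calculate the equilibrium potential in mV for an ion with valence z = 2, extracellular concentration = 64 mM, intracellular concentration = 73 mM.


E = (RT/(zF)) * ln(C_out/C_in)
T = 37 + 273.15 = 310.15 K
E = (8.314 * 310.15 / (2 * 96485)) * ln(64/73)
E = -1.758 mV


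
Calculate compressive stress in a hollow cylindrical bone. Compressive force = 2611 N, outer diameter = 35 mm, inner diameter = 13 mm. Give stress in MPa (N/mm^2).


A = pi*(r_o^2 - r_i^2)
r_o = 17.5 mm, r_i = 6.5 mm
A = 829.38 mm^2
sigma = F/A = 2611 / 829.38
sigma = 3.148 MPa


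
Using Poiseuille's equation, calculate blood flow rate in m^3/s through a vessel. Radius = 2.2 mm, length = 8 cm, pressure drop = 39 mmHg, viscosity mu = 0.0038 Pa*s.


Q = pi*r^4*dP / (8*mu*L)
r = 0.0022 m, L = 0.08 m
dP = 39 mmHg = 5199.558 Pa
Q = 1.5734e-04 m^3/s


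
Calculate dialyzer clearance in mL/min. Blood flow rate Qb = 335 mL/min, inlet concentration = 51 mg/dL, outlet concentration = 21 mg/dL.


K = Qb * (Cb_in - Cb_out) / Cb_in
K = 335 * (51 - 21) / 51
K = 197.1 mL/min


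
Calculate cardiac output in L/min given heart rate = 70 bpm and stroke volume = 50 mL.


CO = HR * SV
CO = 70 * 50 / 1000
CO = 3.5 L/min


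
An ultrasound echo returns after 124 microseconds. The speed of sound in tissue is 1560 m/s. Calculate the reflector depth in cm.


depth = c * t / 2
t = 124 us = 1.2400e-04 s
depth = 1560 * 1.2400e-04 / 2
depth = 0.09672 m = 9.672 cm


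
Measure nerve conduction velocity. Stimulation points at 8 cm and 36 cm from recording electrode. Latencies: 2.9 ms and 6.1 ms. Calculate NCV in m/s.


Distance = (36 - 8) / 100 = 0.28 m
dt = (6.1 - 2.9) / 1000 = 0.0032 s
NCV = dist / dt = 87.5 m/s


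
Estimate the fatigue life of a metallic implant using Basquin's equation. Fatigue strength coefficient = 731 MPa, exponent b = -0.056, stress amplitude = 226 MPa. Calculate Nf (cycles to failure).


sigma_a = sigma_f' * (2Nf)^b
2Nf = (sigma_a/sigma_f')^(1/b)
2Nf = (226/731)^(1/-0.056)
2Nf = 1.2697875e+09
Nf = 6.3489e+08


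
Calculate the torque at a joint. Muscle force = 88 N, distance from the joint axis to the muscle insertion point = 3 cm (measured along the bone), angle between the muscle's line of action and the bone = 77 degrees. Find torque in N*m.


Torque = F * d * sin(theta)   (moment arm = d*sin(theta))
d = 3 cm = 0.03 m
Torque = 88 * 0.03 * sin(77)
Torque = 2.572 N*m


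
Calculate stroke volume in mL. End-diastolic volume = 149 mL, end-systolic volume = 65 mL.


SV = EDV - ESV
SV = 149 - 65
SV = 84 mL


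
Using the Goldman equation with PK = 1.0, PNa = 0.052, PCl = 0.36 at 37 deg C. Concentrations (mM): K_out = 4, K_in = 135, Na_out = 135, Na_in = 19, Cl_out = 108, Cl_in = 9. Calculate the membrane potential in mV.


Vm = (RT/F)*ln((PK*Ko + PNa*Nao + PCl*Cli)/(PK*Ki + PNa*Nai + PCl*Clo))
Numer = 14.26, Denom = 174.868
Vm = -66.99 mV


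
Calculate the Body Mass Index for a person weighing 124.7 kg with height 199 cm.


BMI = weight / height^2
height = 199 cm = 1.99 m
BMI = 124.7 / 1.99^2
BMI = 31.49 kg/m^2


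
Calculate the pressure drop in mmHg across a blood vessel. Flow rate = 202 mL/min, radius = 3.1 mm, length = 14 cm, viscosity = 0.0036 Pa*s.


dP = 8*mu*L*Q / (pi*r^4)
Q = 202 mL/min = 3.36667e-06 m^3/s
dP = 46.7869 Pa = 46.7869 / 133.322 mmHg = 0.3509 mmHg


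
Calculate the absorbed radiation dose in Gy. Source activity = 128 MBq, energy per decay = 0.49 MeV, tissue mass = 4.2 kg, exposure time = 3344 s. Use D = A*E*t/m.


A = 128 MBq = 1.2800e+08 Bq
E = 0.49 MeV = 7.8498e-14 J
D = A*E*t/m = 1.2800e+08*7.8498e-14*3344/4.2
D = 0.008 Gy


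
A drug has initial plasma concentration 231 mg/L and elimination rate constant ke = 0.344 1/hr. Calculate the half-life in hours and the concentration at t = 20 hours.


t_half = ln(2) / ke = 0.693147 / 0.344 = 2.015 hr
C(t) = C0 * exp(-ke*t) = 231 * exp(-0.344*20)
C(20) = 0.2375 mg/L


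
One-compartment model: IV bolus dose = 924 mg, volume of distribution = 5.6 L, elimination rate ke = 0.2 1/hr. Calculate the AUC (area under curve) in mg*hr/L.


C0 = Dose/Vd = 924/5.6 = 165 mg/L
AUC = C0/ke = 165/0.2
AUC = 825 mg*hr/L


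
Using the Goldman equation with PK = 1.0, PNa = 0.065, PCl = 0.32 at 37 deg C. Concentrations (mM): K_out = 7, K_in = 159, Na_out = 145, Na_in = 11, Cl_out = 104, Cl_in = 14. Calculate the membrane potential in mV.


Vm = (RT/F)*ln((PK*Ko + PNa*Nao + PCl*Cli)/(PK*Ki + PNa*Nai + PCl*Clo))
Numer = 20.905, Denom = 192.995
Vm = -59.4 mV


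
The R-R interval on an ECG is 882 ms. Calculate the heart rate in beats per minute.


HR = 60 / RR_interval(s)
RR = 882 ms = 0.882 s
HR = 60 / 0.882 = 68.03 bpm


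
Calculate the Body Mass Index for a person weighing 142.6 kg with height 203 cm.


BMI = weight / height^2
height = 203 cm = 2.03 m
BMI = 142.6 / 2.03^2
BMI = 34.6 kg/m^2


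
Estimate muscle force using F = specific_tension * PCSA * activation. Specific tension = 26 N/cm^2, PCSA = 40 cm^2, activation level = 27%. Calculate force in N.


F = sigma * PCSA * activation
F = 26 * 40 * 0.27
F = 280.8 N


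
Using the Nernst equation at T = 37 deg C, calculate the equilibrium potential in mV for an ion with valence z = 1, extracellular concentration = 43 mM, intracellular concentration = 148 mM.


E = (RT/(zF)) * ln(C_out/C_in)
T = 37 + 273.15 = 310.15 K
E = (8.314 * 310.15 / (1 * 96485)) * ln(43/148)
E = -33.03 mV


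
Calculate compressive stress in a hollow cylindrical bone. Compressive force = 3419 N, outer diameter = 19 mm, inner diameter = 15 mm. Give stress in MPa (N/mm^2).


A = pi*(r_o^2 - r_i^2)
r_o = 9.5 mm, r_i = 7.5 mm
A = 106.814 mm^2
sigma = F/A = 3419 / 106.814
sigma = 32.01 MPa


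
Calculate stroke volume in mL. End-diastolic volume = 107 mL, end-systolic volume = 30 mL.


SV = EDV - ESV
SV = 107 - 30
SV = 77 mL


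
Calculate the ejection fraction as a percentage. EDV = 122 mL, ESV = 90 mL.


SV = EDV - ESV = 122 - 90 = 32 mL
EF = SV/EDV * 100 = 32/122 * 100
EF = 26.23%


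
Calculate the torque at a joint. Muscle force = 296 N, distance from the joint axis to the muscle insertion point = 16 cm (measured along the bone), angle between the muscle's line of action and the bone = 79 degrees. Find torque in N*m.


Torque = F * d * sin(theta)   (moment arm = d*sin(theta))
d = 16 cm = 0.16 m
Torque = 296 * 0.16 * sin(79)
Torque = 46.49 N*m


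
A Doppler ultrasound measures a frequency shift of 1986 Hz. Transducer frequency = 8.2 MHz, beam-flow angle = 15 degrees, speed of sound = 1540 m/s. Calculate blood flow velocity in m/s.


v = fd * c / (2 * f0 * cos(theta))
v = 1986 * 1540 / (2 * 8.2000e+06 * cos(15))
v = 0.1931 m/s


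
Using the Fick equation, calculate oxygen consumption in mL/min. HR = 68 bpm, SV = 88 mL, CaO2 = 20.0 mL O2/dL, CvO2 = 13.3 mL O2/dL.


CO = HR*SV = 68*88/1000 = 5.984 L/min
a-v O2 diff = 20.0 - 13.3 = 6.7 mL/dL
VO2 = CO * (CaO2-CvO2) * 10 dL/L
VO2 = 5.984 * 6.7 * 10
VO2 = 400.9 mL/min


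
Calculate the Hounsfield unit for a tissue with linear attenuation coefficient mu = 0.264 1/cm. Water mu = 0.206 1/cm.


HU = ((mu_tissue - mu_water) / mu_water) * 1000
HU = ((0.264 - 0.206) / 0.206) * 1000
HU = 281.6


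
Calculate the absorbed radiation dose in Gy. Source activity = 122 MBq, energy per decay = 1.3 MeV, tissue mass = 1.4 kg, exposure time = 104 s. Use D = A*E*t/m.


A = 122 MBq = 1.2200e+08 Bq
E = 1.3 MeV = 2.0826e-13 J
D = A*E*t/m = 1.2200e+08*2.0826e-13*104/1.4
D = 0.001887 Gy


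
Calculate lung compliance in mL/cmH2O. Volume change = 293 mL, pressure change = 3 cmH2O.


C = dV / dP
C = 293 / 3
C = 97.67 mL/cmH2O


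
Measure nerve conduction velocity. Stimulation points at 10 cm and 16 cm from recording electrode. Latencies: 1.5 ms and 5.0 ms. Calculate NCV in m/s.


Distance = (16 - 10) / 100 = 0.06 m
dt = (5.0 - 1.5) / 1000 = 0.0035 s
NCV = dist / dt = 17.14 m/s


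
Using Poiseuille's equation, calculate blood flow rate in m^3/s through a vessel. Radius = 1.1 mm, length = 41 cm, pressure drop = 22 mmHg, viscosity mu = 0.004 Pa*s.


Q = pi*r^4*dP / (8*mu*L)
r = 0.0011 m, L = 0.41 m
dP = 22 mmHg = 2933.084 Pa
Q = 1.0283e-06 m^3/s


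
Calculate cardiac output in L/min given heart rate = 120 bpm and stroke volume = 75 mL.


CO = HR * SV
CO = 120 * 75 / 1000
CO = 9 L/min


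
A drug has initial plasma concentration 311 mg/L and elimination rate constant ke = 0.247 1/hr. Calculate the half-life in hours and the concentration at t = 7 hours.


t_half = ln(2) / ke = 0.693147 / 0.247 = 2.806 hr
C(t) = C0 * exp(-ke*t) = 311 * exp(-0.247*7)
C(7) = 55.19 mg/L


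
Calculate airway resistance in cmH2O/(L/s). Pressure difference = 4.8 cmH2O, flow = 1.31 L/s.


R = dP / flow
R = 4.8 / 1.31
R = 3.664 cmH2O/(L/s)


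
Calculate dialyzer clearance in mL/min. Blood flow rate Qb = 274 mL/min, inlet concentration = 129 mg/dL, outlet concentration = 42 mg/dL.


K = Qb * (Cb_in - Cb_out) / Cb_in
K = 274 * (129 - 42) / 129
K = 184.8 mL/min


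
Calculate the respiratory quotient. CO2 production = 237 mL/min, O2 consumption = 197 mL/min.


RQ = VCO2 / VO2
RQ = 237 / 197
RQ = 1.203


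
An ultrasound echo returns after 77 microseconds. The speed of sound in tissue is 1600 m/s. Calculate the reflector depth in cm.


depth = c * t / 2
t = 77 us = 7.7000e-05 s
depth = 1600 * 7.7000e-05 / 2
depth = 0.0616 m = 6.16 cm


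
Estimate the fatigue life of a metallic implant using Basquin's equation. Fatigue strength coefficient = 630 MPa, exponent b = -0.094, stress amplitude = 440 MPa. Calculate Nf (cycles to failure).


sigma_a = sigma_f' * (2Nf)^b
2Nf = (sigma_a/sigma_f')^(1/b)
2Nf = (440/630)^(1/-0.094)
2Nf = 45.538805
Nf = 22.77


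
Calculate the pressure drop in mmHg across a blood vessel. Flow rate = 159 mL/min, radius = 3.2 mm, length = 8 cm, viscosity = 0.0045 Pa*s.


dP = 8*mu*L*Q / (pi*r^4)
Q = 159 mL/min = 2.65e-06 m^3/s
dP = 23.168 Pa = 23.168 / 133.322 mmHg = 0.1738 mmHg


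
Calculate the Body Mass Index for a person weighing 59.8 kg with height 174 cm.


BMI = weight / height^2
height = 174 cm = 1.74 m
BMI = 59.8 / 1.74^2
BMI = 19.75 kg/m^2


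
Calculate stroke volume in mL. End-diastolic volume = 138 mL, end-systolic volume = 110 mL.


SV = EDV - ESV
SV = 138 - 110
SV = 28 mL


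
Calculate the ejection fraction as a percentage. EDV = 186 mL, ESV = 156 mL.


SV = EDV - ESV = 186 - 156 = 30 mL
EF = SV/EDV * 100 = 30/186 * 100
EF = 16.13%


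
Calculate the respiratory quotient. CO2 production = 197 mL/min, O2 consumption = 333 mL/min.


RQ = VCO2 / VO2
RQ = 197 / 333
RQ = 0.5916


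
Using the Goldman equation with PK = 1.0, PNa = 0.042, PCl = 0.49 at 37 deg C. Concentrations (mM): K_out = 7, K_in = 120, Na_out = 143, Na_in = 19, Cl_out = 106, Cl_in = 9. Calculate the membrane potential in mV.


Vm = (RT/F)*ln((PK*Ko + PNa*Nao + PCl*Cli)/(PK*Ki + PNa*Nai + PCl*Clo))
Numer = 17.416, Denom = 172.738
Vm = -61.32 mV


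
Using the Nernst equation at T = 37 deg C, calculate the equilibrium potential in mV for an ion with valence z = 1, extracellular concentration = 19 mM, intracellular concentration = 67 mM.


E = (RT/(zF)) * ln(C_out/C_in)
T = 37 + 273.15 = 310.15 K
E = (8.314 * 310.15 / (1 * 96485)) * ln(19/67)
E = -33.68 mV


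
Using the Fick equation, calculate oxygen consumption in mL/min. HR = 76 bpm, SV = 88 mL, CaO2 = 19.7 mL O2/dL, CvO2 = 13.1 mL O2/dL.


CO = HR*SV = 76*88/1000 = 6.688 L/min
a-v O2 diff = 19.7 - 13.1 = 6.6 mL/dL
VO2 = CO * (CaO2-CvO2) * 10 dL/L
VO2 = 6.688 * 6.6 * 10
VO2 = 441.4 mL/min


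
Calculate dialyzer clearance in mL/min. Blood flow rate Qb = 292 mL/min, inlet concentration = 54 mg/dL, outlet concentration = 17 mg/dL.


K = Qb * (Cb_in - Cb_out) / Cb_in
K = 292 * (54 - 17) / 54
K = 200.1 mL/min


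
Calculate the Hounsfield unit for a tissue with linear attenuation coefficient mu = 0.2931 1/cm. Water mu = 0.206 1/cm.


HU = ((mu_tissue - mu_water) / mu_water) * 1000
HU = ((0.2931 - 0.206) / 0.206) * 1000
HU = 422.8


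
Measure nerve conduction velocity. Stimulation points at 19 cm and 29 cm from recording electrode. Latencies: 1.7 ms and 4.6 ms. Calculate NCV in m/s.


Distance = (29 - 19) / 100 = 0.1 m
dt = (4.6 - 1.7) / 1000 = 0.0029 s
NCV = dist / dt = 34.48 m/s


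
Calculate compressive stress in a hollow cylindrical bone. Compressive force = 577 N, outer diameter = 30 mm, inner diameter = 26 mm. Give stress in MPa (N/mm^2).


A = pi*(r_o^2 - r_i^2)
r_o = 15 mm, r_i = 13 mm
A = 175.929 mm^2
sigma = F/A = 577 / 175.929
sigma = 3.28 MPa


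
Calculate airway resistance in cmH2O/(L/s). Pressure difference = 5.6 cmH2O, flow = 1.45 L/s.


R = dP / flow
R = 5.6 / 1.45
R = 3.862 cmH2O/(L/s)


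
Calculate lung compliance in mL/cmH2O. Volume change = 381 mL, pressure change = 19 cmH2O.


C = dV / dP
C = 381 / 19
C = 20.05 mL/cmH2O


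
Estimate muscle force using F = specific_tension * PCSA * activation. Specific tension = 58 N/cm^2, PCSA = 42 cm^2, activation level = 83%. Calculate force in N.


F = sigma * PCSA * activation
F = 58 * 42 * 0.83
F = 2022 N


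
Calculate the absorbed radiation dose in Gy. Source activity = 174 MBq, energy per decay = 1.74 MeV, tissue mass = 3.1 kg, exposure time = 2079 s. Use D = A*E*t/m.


A = 174 MBq = 1.7400e+08 Bq
E = 1.74 MeV = 2.78748e-13 J
D = A*E*t/m = 1.7400e+08*2.78748e-13*2079/3.1
D = 0.03253 Gy


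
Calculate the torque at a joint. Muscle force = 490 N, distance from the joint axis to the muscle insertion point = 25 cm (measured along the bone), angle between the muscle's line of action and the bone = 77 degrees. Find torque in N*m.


Torque = F * d * sin(theta)   (moment arm = d*sin(theta))
d = 25 cm = 0.25 m
Torque = 490 * 0.25 * sin(77)
Torque = 119.4 N*m


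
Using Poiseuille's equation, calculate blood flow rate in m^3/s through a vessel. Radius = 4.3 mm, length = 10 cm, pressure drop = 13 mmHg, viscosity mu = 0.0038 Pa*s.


Q = pi*r^4*dP / (8*mu*L)
r = 0.0043 m, L = 0.1 m
dP = 13 mmHg = 1733.186 Pa
Q = 6.1234e-04 m^3/s


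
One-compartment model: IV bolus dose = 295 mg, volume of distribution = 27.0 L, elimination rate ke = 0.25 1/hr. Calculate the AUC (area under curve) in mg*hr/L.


C0 = Dose/Vd = 295/27.0 = 10.9259 mg/L
AUC = C0/ke = 10.9259/0.25
AUC = 43.7 mg*hr/L


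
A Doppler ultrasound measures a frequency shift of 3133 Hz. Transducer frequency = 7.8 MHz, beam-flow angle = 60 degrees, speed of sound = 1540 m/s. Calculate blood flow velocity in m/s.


v = fd * c / (2 * f0 * cos(theta))
v = 3133 * 1540 / (2 * 7.8000e+06 * cos(60))
v = 0.6186 m/s


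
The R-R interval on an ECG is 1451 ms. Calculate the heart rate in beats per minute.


HR = 60 / RR_interval(s)
RR = 1451 ms = 1.451 s
HR = 60 / 1.451 = 41.35 bpm


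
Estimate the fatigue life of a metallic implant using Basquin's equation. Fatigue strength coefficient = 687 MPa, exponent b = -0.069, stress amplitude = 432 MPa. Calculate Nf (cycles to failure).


sigma_a = sigma_f' * (2Nf)^b
2Nf = (sigma_a/sigma_f')^(1/b)
2Nf = (432/687)^(1/-0.069)
2Nf = 831.56923
Nf = 415.8


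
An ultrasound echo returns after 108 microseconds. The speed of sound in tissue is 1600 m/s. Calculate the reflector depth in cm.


depth = c * t / 2
t = 108 us = 1.0800e-04 s
depth = 1600 * 1.0800e-04 / 2
depth = 0.0864 m = 8.64 cm


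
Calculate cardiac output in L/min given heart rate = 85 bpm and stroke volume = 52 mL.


CO = HR * SV
CO = 85 * 52 / 1000
CO = 4.42 L/min


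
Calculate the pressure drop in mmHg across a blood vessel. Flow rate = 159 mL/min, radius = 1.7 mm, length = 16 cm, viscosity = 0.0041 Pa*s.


dP = 8*mu*L*Q / (pi*r^4)
Q = 159 mL/min = 2.65e-06 m^3/s
dP = 530.022 Pa = 530.022 / 133.322 mmHg = 3.976 mmHg


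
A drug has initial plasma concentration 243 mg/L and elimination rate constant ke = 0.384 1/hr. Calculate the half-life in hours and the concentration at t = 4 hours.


t_half = ln(2) / ke = 0.693147 / 0.384 = 1.805 hr
C(t) = C0 * exp(-ke*t) = 243 * exp(-0.384*4)
C(4) = 52.3 mg/L


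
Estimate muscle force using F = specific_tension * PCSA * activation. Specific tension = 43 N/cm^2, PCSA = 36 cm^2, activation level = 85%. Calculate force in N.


F = sigma * PCSA * activation
F = 43 * 36 * 0.85
F = 1316 N


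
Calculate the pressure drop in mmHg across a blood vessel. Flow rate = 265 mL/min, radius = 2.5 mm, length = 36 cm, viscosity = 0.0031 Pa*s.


dP = 8*mu*L*Q / (pi*r^4)
Q = 265 mL/min = 4.41667e-06 m^3/s
dP = 321.321 Pa = 321.321 / 133.322 mmHg = 2.41 mmHg


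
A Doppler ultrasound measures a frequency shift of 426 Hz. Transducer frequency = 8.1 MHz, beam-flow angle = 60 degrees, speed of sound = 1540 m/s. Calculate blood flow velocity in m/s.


v = fd * c / (2 * f0 * cos(theta))
v = 426 * 1540 / (2 * 8.1000e+06 * cos(60))
v = 0.08099 m/s


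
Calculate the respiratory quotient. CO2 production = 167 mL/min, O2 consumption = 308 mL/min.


RQ = VCO2 / VO2
RQ = 167 / 308
RQ = 0.5422


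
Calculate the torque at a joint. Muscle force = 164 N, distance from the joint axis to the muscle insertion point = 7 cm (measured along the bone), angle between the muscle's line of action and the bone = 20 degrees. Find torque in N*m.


Torque = F * d * sin(theta)   (moment arm = d*sin(theta))
d = 7 cm = 0.07 m
Torque = 164 * 0.07 * sin(20)
Torque = 3.926 N*m


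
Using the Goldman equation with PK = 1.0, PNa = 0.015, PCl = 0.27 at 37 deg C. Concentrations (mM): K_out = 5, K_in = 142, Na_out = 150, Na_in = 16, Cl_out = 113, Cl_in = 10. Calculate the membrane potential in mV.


Vm = (RT/F)*ln((PK*Ko + PNa*Nao + PCl*Cli)/(PK*Ki + PNa*Nai + PCl*Clo))
Numer = 9.95, Denom = 172.75
Vm = -76.28 mV


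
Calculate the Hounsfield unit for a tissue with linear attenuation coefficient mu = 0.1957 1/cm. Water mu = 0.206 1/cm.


HU = ((mu_tissue - mu_water) / mu_water) * 1000
HU = ((0.1957 - 0.206) / 0.206) * 1000
HU = -50


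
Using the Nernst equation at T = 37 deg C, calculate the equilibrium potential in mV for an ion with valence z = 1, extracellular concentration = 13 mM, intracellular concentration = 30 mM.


E = (RT/(zF)) * ln(C_out/C_in)
T = 37 + 273.15 = 310.15 K
E = (8.314 * 310.15 / (1 * 96485)) * ln(13/30)
E = -22.35 mV


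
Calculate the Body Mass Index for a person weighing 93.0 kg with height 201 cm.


BMI = weight / height^2
height = 201 cm = 2.01 m
BMI = 93.0 / 2.01^2
BMI = 23.02 kg/m^2


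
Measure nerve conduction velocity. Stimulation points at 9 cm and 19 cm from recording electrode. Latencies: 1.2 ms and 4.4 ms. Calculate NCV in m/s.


Distance = (19 - 9) / 100 = 0.1 m
dt = (4.4 - 1.2) / 1000 = 0.0032 s
NCV = dist / dt = 31.25 m/s


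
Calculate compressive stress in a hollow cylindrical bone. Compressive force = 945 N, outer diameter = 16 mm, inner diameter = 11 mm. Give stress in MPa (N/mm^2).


A = pi*(r_o^2 - r_i^2)
r_o = 8 mm, r_i = 5.5 mm
A = 106.029 mm^2
sigma = F/A = 945 / 106.029
sigma = 8.913 MPa


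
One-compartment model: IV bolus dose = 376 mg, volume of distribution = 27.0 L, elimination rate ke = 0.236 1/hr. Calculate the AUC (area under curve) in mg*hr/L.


C0 = Dose/Vd = 376/27.0 = 13.9259 mg/L
AUC = C0/ke = 13.9259/0.236
AUC = 59.01 mg*hr/L


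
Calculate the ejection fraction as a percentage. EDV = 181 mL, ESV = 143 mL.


SV = EDV - ESV = 181 - 143 = 38 mL
EF = SV/EDV * 100 = 38/181 * 100
EF = 20.99%


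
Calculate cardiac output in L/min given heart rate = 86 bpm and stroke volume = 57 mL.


CO = HR * SV
CO = 86 * 57 / 1000
CO = 4.902 L/min


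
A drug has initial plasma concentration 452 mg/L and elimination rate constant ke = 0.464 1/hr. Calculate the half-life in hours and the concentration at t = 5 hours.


t_half = ln(2) / ke = 0.693147 / 0.464 = 1.494 hr
C(t) = C0 * exp(-ke*t) = 452 * exp(-0.464*5)
C(5) = 44.42 mg/L


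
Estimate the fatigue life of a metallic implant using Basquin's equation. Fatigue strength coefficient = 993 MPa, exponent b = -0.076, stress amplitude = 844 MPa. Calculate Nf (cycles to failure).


sigma_a = sigma_f' * (2Nf)^b
2Nf = (sigma_a/sigma_f')^(1/b)
2Nf = (844/993)^(1/-0.076)
2Nf = 8.4925256
Nf = 4.246


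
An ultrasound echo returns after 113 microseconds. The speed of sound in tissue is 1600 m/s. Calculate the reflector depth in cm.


depth = c * t / 2
t = 113 us = 1.1300e-04 s
depth = 1600 * 1.1300e-04 / 2
depth = 0.0904 m = 9.04 cm


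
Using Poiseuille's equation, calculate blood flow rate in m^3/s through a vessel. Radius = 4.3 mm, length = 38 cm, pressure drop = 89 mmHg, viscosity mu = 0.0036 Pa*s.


Q = pi*r^4*dP / (8*mu*L)
r = 0.0043 m, L = 0.38 m
dP = 89 mmHg = 11865.658 Pa
Q = 0.001164 m^3/s


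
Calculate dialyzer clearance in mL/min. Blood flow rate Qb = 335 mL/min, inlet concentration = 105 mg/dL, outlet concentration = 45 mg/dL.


K = Qb * (Cb_in - Cb_out) / Cb_in
K = 335 * (105 - 45) / 105
K = 191.4 mL/min


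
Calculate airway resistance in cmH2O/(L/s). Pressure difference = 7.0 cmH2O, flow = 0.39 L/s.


R = dP / flow
R = 7.0 / 0.39
R = 17.95 cmH2O/(L/s)


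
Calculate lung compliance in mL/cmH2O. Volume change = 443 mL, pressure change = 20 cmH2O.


C = dV / dP
C = 443 / 20
C = 22.15 mL/cmH2O


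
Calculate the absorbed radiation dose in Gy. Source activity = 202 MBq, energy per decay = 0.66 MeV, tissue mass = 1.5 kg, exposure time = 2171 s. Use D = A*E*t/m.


A = 202 MBq = 2.0200e+08 Bq
E = 0.66 MeV = 1.05732e-13 J
D = A*E*t/m = 2.0200e+08*1.05732e-13*2171/1.5
D = 0.03091 Gy


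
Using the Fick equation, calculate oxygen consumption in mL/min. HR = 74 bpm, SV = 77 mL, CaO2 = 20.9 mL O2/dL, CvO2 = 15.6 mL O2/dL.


CO = HR*SV = 74*77/1000 = 5.698 L/min
a-v O2 diff = 20.9 - 15.6 = 5.3 mL/dL
VO2 = CO * (CaO2-CvO2) * 10 dL/L
VO2 = 5.698 * 5.3 * 10
VO2 = 302 mL/min


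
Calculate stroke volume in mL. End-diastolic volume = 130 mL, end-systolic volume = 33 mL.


SV = EDV - ESV
SV = 130 - 33
SV = 97 mL


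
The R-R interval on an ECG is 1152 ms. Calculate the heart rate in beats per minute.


HR = 60 / RR_interval(s)
RR = 1152 ms = 1.152 s
HR = 60 / 1.152 = 52.08 bpm


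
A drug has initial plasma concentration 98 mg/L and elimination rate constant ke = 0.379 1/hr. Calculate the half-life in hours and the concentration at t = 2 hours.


t_half = ln(2) / ke = 0.693147 / 0.379 = 1.829 hr
C(t) = C0 * exp(-ke*t) = 98 * exp(-0.379*2)
C(2) = 45.92 mg/L


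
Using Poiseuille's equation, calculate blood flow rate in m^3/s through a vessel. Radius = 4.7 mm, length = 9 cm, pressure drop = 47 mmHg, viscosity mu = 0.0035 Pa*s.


Q = pi*r^4*dP / (8*mu*L)
r = 0.0047 m, L = 0.09 m
dP = 47 mmHg = 6266.134 Pa
Q = 0.003812 m^3/s


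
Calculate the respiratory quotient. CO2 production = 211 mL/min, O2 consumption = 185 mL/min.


RQ = VCO2 / VO2
RQ = 211 / 185
RQ = 1.141


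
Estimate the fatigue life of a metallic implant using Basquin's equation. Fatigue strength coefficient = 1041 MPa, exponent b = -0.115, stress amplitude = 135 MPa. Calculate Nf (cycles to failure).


sigma_a = sigma_f' * (2Nf)^b
2Nf = (sigma_a/sigma_f')^(1/b)
2Nf = (135/1041)^(1/-0.115)
2Nf = 51767898
Nf = 2.5884e+07


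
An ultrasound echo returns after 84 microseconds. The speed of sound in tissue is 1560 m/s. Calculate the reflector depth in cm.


depth = c * t / 2
t = 84 us = 8.4000e-05 s
depth = 1560 * 8.4000e-05 / 2
depth = 0.06552 m = 6.552 cm


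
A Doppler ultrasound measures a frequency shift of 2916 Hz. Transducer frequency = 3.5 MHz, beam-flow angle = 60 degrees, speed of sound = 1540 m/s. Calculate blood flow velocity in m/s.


v = fd * c / (2 * f0 * cos(theta))
v = 2916 * 1540 / (2 * 3.5000e+06 * cos(60))
v = 1.283 m/s


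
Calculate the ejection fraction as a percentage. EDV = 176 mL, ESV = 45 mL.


SV = EDV - ESV = 176 - 45 = 131 mL
EF = SV/EDV * 100 = 131/176 * 100
EF = 74.43%


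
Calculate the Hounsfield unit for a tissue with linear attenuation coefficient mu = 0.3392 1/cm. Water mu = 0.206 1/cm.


HU = ((mu_tissue - mu_water) / mu_water) * 1000
HU = ((0.3392 - 0.206) / 0.206) * 1000
HU = 646.6


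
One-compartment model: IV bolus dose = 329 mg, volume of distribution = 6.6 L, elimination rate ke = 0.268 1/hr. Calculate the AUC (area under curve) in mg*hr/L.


C0 = Dose/Vd = 329/6.6 = 49.8485 mg/L
AUC = C0/ke = 49.8485/0.268
AUC = 186 mg*hr/L


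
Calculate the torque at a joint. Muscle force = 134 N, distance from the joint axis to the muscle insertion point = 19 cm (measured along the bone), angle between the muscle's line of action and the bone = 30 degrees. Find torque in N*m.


Torque = F * d * sin(theta)   (moment arm = d*sin(theta))
d = 19 cm = 0.19 m
Torque = 134 * 0.19 * sin(30)
Torque = 12.73 N*m


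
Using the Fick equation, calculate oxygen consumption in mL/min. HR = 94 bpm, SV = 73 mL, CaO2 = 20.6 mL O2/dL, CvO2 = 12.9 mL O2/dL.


CO = HR*SV = 94*73/1000 = 6.862 L/min
a-v O2 diff = 20.6 - 12.9 = 7.7 mL/dL
VO2 = CO * (CaO2-CvO2) * 10 dL/L
VO2 = 6.862 * 7.7 * 10
VO2 = 528.4 mL/min


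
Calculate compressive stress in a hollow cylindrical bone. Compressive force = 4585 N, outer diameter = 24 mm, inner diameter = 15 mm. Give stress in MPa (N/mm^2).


A = pi*(r_o^2 - r_i^2)
r_o = 12 mm, r_i = 7.5 mm
A = 275.675 mm^2
sigma = F/A = 4585 / 275.675
sigma = 16.63 MPa


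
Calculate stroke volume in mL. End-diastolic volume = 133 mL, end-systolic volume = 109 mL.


SV = EDV - ESV
SV = 133 - 109
SV = 24 mL


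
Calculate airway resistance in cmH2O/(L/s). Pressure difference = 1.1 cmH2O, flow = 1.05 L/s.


R = dP / flow
R = 1.1 / 1.05
R = 1.048 cmH2O/(L/s)


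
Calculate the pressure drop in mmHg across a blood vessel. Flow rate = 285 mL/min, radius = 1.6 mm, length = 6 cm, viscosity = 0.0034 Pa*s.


dP = 8*mu*L*Q / (pi*r^4)
Q = 285 mL/min = 4.75e-06 m^3/s
dP = 376.516 Pa = 376.516 / 133.322 mmHg = 2.824 mmHg


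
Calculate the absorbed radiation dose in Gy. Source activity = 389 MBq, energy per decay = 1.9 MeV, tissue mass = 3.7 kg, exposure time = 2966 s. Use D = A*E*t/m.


A = 389 MBq = 3.8900e+08 Bq
E = 1.9 MeV = 3.0438e-13 J
D = A*E*t/m = 3.8900e+08*3.0438e-13*2966/3.7
D = 0.09492 Gy


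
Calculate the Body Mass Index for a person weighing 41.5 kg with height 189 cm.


BMI = weight / height^2
height = 189 cm = 1.89 m
BMI = 41.5 / 1.89^2
BMI = 11.62 kg/m^2


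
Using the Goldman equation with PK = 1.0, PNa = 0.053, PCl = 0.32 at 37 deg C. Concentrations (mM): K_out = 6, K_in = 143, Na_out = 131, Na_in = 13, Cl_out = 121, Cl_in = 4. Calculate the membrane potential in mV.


Vm = (RT/F)*ln((PK*Ko + PNa*Nao + PCl*Cli)/(PK*Ki + PNa*Nai + PCl*Clo))
Numer = 14.223, Denom = 182.409
Vm = -68.19 mV


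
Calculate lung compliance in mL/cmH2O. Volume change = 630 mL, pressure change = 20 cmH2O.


C = dV / dP
C = 630 / 20
C = 31.5 mL/cmH2O


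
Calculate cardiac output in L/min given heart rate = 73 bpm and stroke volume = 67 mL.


CO = HR * SV
CO = 73 * 67 / 1000
CO = 4.891 L/min


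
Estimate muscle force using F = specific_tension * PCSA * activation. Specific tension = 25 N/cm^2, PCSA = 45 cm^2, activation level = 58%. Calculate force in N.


F = sigma * PCSA * activation
F = 25 * 45 * 0.58
F = 652.5 N


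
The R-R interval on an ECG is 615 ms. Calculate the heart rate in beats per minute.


HR = 60 / RR_interval(s)
RR = 615 ms = 0.615 s
HR = 60 / 0.615 = 97.56 bpm


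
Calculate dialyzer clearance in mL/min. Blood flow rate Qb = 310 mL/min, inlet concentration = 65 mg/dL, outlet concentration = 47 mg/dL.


K = Qb * (Cb_in - Cb_out) / Cb_in
K = 310 * (65 - 47) / 65
K = 85.85 mL/min


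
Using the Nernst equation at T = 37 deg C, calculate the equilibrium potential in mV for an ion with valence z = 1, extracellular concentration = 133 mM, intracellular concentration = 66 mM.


E = (RT/(zF)) * ln(C_out/C_in)
T = 37 + 273.15 = 310.15 K
E = (8.314 * 310.15 / (1 * 96485)) * ln(133/66)
E = 18.73 mV


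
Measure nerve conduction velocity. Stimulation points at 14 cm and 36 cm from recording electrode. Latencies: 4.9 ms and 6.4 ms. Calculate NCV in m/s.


Distance = (36 - 14) / 100 = 0.22 m
dt = (6.4 - 4.9) / 1000 = 0.0015 s
NCV = dist / dt = 146.7 m/s


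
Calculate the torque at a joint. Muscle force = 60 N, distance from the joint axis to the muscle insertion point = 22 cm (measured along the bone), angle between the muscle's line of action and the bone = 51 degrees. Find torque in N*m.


Torque = F * d * sin(theta)   (moment arm = d*sin(theta))
d = 22 cm = 0.22 m
Torque = 60 * 0.22 * sin(51)
Torque = 10.26 N*m


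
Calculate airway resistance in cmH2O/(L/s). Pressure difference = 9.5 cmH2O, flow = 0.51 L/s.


R = dP / flow
R = 9.5 / 0.51
R = 18.63 cmH2O/(L/s)


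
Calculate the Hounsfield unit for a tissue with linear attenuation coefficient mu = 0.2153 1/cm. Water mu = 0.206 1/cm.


HU = ((mu_tissue - mu_water) / mu_water) * 1000
HU = ((0.2153 - 0.206) / 0.206) * 1000
HU = 45.15


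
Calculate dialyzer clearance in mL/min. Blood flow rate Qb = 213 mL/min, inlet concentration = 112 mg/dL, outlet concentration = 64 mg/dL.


K = Qb * (Cb_in - Cb_out) / Cb_in
K = 213 * (112 - 64) / 112
K = 91.29 mL/min


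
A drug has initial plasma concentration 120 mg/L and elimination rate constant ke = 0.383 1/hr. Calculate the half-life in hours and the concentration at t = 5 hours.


t_half = ln(2) / ke = 0.693147 / 0.383 = 1.81 hr
C(t) = C0 * exp(-ke*t) = 120 * exp(-0.383*5)
C(5) = 17.68 mg/L


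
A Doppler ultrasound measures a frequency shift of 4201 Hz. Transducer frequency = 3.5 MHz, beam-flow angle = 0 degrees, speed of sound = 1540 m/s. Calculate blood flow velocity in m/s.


v = fd * c / (2 * f0 * cos(theta))
v = 4201 * 1540 / (2 * 3.5000e+06 * cos(0))
v = 0.9242 m/s


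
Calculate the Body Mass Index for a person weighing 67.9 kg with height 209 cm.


BMI = weight / height^2
height = 209 cm = 2.09 m
BMI = 67.9 / 2.09^2
BMI = 15.54 kg/m^2


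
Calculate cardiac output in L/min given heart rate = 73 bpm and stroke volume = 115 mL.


CO = HR * SV
CO = 73 * 115 / 1000
CO = 8.395 L/min


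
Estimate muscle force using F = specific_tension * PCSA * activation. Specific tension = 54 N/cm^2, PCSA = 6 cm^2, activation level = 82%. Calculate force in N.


F = sigma * PCSA * activation
F = 54 * 6 * 0.82
F = 265.7 N


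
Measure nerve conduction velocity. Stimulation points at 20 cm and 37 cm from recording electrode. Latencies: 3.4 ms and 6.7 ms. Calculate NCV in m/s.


Distance = (37 - 20) / 100 = 0.17 m
dt = (6.7 - 3.4) / 1000 = 0.0033 s
NCV = dist / dt = 51.52 m/s


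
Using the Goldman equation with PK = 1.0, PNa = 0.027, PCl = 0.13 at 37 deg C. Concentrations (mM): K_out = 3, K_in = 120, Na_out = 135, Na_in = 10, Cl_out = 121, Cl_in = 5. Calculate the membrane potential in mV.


Vm = (RT/F)*ln((PK*Ko + PNa*Nao + PCl*Cli)/(PK*Ki + PNa*Nai + PCl*Clo))
Numer = 7.295, Denom = 136
Vm = -78.18 mV


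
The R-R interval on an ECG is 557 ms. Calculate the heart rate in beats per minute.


HR = 60 / RR_interval(s)
RR = 557 ms = 0.557 s
HR = 60 / 0.557 = 107.7 bpm


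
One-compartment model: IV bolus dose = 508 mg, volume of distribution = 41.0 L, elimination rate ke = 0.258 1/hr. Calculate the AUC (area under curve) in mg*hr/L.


C0 = Dose/Vd = 508/41.0 = 12.3902 mg/L
AUC = C0/ke = 12.3902/0.258
AUC = 48.02 mg*hr/L


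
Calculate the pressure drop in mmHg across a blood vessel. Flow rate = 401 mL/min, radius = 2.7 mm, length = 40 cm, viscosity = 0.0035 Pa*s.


dP = 8*mu*L*Q / (pi*r^4)
Q = 401 mL/min = 6.68333e-06 m^3/s
dP = 448.338 Pa = 448.338 / 133.322 mmHg = 3.363 mmHg


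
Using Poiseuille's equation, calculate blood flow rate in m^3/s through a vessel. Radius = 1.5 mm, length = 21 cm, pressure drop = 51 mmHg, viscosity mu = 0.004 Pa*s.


Q = pi*r^4*dP / (8*mu*L)
r = 0.0015 m, L = 0.21 m
dP = 51 mmHg = 6799.422 Pa
Q = 1.6092e-05 m^3/s


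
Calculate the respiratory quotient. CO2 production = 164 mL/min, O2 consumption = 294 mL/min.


RQ = VCO2 / VO2
RQ = 164 / 294
RQ = 0.5578


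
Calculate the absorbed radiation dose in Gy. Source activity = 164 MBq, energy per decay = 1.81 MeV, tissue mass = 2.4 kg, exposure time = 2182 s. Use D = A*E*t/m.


A = 164 MBq = 1.6400e+08 Bq
E = 1.81 MeV = 2.89962e-13 J
D = A*E*t/m = 1.6400e+08*2.89962e-13*2182/2.4
D = 0.04323 Gy


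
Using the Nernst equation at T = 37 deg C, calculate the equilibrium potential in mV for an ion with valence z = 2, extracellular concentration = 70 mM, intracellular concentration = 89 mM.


E = (RT/(zF)) * ln(C_out/C_in)
T = 37 + 273.15 = 310.15 K
E = (8.314 * 310.15 / (2 * 96485)) * ln(70/89)
E = -3.209 mV


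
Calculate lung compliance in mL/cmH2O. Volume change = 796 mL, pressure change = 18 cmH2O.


C = dV / dP
C = 796 / 18
C = 44.22 mL/cmH2O


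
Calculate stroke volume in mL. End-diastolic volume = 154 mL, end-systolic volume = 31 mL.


SV = EDV - ESV
SV = 154 - 31
SV = 123 mL


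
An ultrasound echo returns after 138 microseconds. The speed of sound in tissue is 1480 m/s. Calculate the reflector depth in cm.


depth = c * t / 2
t = 138 us = 1.3800e-04 s
depth = 1480 * 1.3800e-04 / 2
depth = 0.10212 m = 10.212 cm


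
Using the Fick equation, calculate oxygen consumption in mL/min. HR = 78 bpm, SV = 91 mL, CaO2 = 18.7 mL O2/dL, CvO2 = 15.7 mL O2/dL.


CO = HR*SV = 78*91/1000 = 7.098 L/min
a-v O2 diff = 18.7 - 15.7 = 3 mL/dL
VO2 = CO * (CaO2-CvO2) * 10 dL/L
VO2 = 7.098 * 3 * 10
VO2 = 212.9 mL/min


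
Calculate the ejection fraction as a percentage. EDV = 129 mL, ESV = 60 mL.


SV = EDV - ESV = 129 - 60 = 69 mL
EF = SV/EDV * 100 = 69/129 * 100
EF = 53.49%


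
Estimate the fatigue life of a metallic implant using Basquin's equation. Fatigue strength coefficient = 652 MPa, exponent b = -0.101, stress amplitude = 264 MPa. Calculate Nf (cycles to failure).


sigma_a = sigma_f' * (2Nf)^b
2Nf = (sigma_a/sigma_f')^(1/b)
2Nf = (264/652)^(1/-0.101)
2Nf = 7719.0007
Nf = 3860


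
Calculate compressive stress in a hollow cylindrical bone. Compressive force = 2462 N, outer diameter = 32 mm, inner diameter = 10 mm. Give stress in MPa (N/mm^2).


A = pi*(r_o^2 - r_i^2)
r_o = 16 mm, r_i = 5 mm
A = 725.708 mm^2
sigma = F/A = 2462 / 725.708
sigma = 3.393 MPa


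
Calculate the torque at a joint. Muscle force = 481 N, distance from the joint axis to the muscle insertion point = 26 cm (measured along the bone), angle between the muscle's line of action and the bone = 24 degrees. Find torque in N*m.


Torque = F * d * sin(theta)   (moment arm = d*sin(theta))
d = 26 cm = 0.26 m
Torque = 481 * 0.26 * sin(24)
Torque = 50.87 N*m


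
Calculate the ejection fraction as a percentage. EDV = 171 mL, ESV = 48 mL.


SV = EDV - ESV = 171 - 48 = 123 mL
EF = SV/EDV * 100 = 123/171 * 100
EF = 71.93%


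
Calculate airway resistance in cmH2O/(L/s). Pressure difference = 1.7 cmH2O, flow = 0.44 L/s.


R = dP / flow
R = 1.7 / 0.44
R = 3.864 cmH2O/(L/s)


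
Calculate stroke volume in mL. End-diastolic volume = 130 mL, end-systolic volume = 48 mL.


SV = EDV - ESV
SV = 130 - 48
SV = 82 mL


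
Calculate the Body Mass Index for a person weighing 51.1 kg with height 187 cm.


BMI = weight / height^2
height = 187 cm = 1.87 m
BMI = 51.1 / 1.87^2
BMI = 14.61 kg/m^2


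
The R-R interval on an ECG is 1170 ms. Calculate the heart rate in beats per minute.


HR = 60 / RR_interval(s)
RR = 1170 ms = 1.17 s
HR = 60 / 1.17 = 51.28 bpm


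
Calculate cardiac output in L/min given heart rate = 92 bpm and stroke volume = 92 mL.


CO = HR * SV
CO = 92 * 92 / 1000
CO = 8.464 L/min


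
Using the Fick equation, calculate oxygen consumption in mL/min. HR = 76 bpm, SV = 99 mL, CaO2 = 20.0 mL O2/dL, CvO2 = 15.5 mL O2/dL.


CO = HR*SV = 76*99/1000 = 7.524 L/min
a-v O2 diff = 20.0 - 15.5 = 4.5 mL/dL
VO2 = CO * (CaO2-CvO2) * 10 dL/L
VO2 = 7.524 * 4.5 * 10
VO2 = 338.6 mL/min


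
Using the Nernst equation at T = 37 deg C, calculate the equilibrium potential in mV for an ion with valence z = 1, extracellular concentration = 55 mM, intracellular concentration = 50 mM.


E = (RT/(zF)) * ln(C_out/C_in)
T = 37 + 273.15 = 310.15 K
E = (8.314 * 310.15 / (1 * 96485)) * ln(55/50)
E = 2.547 mV


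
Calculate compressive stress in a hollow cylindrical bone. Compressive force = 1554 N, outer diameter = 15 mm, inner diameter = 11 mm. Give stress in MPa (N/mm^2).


A = pi*(r_o^2 - r_i^2)
r_o = 7.5 mm, r_i = 5.5 mm
A = 81.6814 mm^2
sigma = F/A = 1554 / 81.6814
sigma = 19.03 MPa


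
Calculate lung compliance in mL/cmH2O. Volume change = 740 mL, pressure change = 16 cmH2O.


C = dV / dP
C = 740 / 16
C = 46.25 mL/cmH2O


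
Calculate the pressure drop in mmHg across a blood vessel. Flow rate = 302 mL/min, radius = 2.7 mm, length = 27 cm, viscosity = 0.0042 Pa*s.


dP = 8*mu*L*Q / (pi*r^4)
Q = 302 mL/min = 5.03333e-06 m^3/s
dP = 273.498 Pa = 273.498 / 133.322 mmHg = 2.051 mmHg


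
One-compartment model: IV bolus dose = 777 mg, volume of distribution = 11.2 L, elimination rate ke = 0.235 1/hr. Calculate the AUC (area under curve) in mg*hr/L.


C0 = Dose/Vd = 777/11.2 = 69.375 mg/L
AUC = C0/ke = 69.375/0.235
AUC = 295.2 mg*hr/L


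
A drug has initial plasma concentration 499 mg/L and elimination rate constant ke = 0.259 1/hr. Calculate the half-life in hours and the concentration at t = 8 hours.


t_half = ln(2) / ke = 0.693147 / 0.259 = 2.676 hr
C(t) = C0 * exp(-ke*t) = 499 * exp(-0.259*8)
C(8) = 62.84 mg/L


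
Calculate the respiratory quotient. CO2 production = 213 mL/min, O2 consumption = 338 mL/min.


RQ = VCO2 / VO2
RQ = 213 / 338
RQ = 0.6302


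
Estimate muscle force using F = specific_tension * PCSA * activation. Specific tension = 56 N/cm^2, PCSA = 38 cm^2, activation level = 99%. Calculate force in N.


F = sigma * PCSA * activation
F = 56 * 38 * 0.99
F = 2107 N


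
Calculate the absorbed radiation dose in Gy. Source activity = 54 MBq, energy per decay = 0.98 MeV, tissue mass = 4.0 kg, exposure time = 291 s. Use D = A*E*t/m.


A = 54 MBq = 5.4000e+07 Bq
E = 0.98 MeV = 1.56996e-13 J
D = A*E*t/m = 5.4000e+07*1.56996e-13*291/4.0
D = 6.1676e-04 Gy


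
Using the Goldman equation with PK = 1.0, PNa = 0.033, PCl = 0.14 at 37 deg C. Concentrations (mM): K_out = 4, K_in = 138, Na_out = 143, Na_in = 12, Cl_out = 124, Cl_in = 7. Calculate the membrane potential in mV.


Vm = (RT/F)*ln((PK*Ko + PNa*Nao + PCl*Cli)/(PK*Ki + PNa*Nai + PCl*Clo))
Numer = 9.699, Denom = 155.756
Vm = -74.2 mV
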